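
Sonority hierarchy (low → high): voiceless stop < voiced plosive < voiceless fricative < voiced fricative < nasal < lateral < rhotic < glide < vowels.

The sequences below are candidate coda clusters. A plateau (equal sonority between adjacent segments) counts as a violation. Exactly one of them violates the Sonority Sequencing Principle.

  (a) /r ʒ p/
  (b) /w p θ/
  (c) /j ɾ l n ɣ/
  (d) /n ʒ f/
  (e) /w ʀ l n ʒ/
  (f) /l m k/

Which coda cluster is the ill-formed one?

b

(a) 7-4-1 → obeys
(b) 8-1-3 → violates
(c) 8-7-6-5-4 → obeys
(d) 5-4-3 → obeys
(e) 8-7-6-5-4 → obeys
(f) 6-5-1 → obeys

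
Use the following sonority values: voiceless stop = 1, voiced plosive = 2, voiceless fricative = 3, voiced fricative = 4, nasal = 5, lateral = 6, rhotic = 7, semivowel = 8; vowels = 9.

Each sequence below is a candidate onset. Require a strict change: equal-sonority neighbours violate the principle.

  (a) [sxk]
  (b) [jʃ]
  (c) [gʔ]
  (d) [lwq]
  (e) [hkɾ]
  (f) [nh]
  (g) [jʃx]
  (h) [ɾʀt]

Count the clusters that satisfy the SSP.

0

(a) [sxk]: profile 3-3-1 — violates.
(b) [jʃ]: profile 8-3 — violates.
(c) [gʔ]: profile 2-1 — violates.
(d) [lwq]: profile 6-8-1 — violates.
(e) [hkɾ]: profile 3-1-7 — violates.
(f) [nh]: profile 5-3 — violates.
(g) [jʃx]: profile 8-3-3 — violates.
(h) [ɾʀt]: profile 7-7-1 — violates.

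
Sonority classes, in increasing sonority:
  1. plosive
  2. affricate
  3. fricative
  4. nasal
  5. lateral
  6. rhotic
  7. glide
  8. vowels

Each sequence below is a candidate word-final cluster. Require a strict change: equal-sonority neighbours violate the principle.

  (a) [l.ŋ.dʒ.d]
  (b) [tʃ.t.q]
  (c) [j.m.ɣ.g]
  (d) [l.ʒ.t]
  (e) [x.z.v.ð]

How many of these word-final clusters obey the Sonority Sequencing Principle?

3

(a) [l.ŋ.dʒ.d]: profile 5-4-2-1 — obeys.
(b) [tʃ.t.q]: profile 2-1-1 — violates.
(c) [j.m.ɣ.g]: profile 7-4-3-1 — obeys.
(d) [l.ʒ.t]: profile 5-3-1 — obeys.
(e) [x.z.v.ð]: profile 3-3-3-3 — violates.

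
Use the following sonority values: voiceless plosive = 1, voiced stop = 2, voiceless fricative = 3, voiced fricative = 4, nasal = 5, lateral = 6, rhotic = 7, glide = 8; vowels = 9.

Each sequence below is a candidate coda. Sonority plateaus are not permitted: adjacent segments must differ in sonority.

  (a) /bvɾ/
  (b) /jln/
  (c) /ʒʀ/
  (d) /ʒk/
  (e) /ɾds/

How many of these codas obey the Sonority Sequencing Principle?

2

(a) sonority 2-4-7: ill-formed.
(b) sonority 8-6-5: well-formed.
(c) sonority 4-7: ill-formed.
(d) sonority 4-1: well-formed.
(e) sonority 7-2-3: ill-formed.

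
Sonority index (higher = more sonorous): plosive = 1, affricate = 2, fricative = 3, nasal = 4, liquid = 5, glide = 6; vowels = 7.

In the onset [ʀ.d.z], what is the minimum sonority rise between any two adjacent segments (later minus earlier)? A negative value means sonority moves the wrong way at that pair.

-4

/ʀ/: liquid = 5.
/d/: plosive = 1.
/z/: fricative = 3.
/ʀ/→/d/: change -4.
/d/→/z/: change +2.
Minimum = -4.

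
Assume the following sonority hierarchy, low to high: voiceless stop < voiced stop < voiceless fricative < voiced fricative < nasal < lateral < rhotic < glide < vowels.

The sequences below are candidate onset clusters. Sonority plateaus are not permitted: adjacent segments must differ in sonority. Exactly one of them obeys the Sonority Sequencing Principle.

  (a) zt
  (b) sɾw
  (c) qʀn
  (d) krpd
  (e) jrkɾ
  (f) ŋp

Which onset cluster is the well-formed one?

b

(a) zt: profile 4-1 — violates.
(b) sɾw: profile 3-7-8 — obeys.
(c) qʀn: profile 1-7-5 — violates.
(d) krpd: profile 1-7-1-2 — violates.
(e) jrkɾ: profile 8-7-1-7 — violates.
(f) ŋp: profile 5-1 — violates.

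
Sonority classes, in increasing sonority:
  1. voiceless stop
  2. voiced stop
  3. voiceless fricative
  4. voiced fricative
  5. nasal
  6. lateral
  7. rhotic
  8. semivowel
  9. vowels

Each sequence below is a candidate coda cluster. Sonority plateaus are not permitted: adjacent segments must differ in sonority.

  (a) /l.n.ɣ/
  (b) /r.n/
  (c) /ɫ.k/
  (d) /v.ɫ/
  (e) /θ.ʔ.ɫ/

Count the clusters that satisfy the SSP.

3

(a) 6-5-4 → obeys
(b) 7-5 → obeys
(c) 6-1 → obeys
(d) 4-6 → violates
(e) 3-1-6 → violates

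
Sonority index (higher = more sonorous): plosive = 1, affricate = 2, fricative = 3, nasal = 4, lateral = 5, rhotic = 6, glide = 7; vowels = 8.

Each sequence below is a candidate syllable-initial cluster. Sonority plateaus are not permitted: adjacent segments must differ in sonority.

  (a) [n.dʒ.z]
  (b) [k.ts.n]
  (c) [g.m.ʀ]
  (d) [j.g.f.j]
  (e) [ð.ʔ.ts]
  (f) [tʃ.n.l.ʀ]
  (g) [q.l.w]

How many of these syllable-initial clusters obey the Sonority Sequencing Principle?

(a) sonority 4-2-3: ill-formed.
(b) sonority 1-2-4: well-formed.
(c) sonority 1-4-6: well-formed.
(d) sonority 7-1-3-7: ill-formed.
(e) sonority 3-1-2: ill-formed.
(f) sonority 2-4-5-6: well-formed.
(g) sonority 1-5-7: well-formed.

4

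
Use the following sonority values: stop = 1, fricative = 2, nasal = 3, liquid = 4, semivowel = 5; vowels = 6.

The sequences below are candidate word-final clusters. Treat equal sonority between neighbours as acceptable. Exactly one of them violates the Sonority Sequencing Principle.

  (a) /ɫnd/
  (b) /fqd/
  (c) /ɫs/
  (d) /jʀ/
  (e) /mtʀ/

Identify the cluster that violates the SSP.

(a) sonority 4-3-1: well-formed.
(b) sonority 2-1-1: well-formed.
(c) sonority 4-2: well-formed.
(d) sonority 5-4: well-formed.
(e) sonority 3-1-4: ill-formed.

e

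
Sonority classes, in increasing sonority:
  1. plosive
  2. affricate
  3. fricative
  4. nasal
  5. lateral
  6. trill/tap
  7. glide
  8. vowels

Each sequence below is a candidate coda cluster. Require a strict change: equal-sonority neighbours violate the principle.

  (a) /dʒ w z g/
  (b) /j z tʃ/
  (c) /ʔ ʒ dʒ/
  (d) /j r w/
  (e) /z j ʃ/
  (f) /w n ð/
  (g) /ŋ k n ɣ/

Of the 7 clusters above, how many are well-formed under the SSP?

(a) 2-7-3-1 → violates
(b) 7-3-2 → obeys
(c) 1-3-2 → violates
(d) 7-6-7 → violates
(e) 3-7-3 → violates
(f) 7-4-3 → obeys
(g) 4-1-4-3 → violates

2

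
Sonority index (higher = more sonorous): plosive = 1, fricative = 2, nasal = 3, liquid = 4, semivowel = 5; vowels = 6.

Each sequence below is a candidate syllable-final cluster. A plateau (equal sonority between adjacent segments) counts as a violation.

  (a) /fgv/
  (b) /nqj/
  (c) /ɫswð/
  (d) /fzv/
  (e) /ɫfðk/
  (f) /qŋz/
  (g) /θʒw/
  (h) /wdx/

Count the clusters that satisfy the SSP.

0

(a) /fgv/: profile 2-1-2 — violates.
(b) /nqj/: profile 3-1-5 — violates.
(c) /ɫswð/: profile 4-2-5-2 — violates.
(d) /fzv/: profile 2-2-2 — violates.
(e) /ɫfðk/: profile 4-2-2-1 — violates.
(f) /qŋz/: profile 1-3-2 — violates.
(g) /θʒw/: profile 2-2-5 — violates.
(h) /wdx/: profile 5-1-2 — violates.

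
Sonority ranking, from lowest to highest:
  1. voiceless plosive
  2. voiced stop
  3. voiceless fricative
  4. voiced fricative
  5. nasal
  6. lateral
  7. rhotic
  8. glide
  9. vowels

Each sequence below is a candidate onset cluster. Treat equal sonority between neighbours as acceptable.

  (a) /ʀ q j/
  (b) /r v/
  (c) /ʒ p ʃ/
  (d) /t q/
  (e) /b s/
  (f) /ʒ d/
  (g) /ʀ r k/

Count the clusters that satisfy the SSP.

(a) /ʀ q j/: profile 7-1-8 — violates.
(b) /r v/: profile 7-4 — violates.
(c) /ʒ p ʃ/: profile 4-1-3 — violates.
(d) /t q/: profile 1-1 — obeys.
(e) /b s/: profile 2-3 — obeys.
(f) /ʒ d/: profile 4-2 — violates.
(g) /ʀ r k/: profile 7-7-1 — violates.

2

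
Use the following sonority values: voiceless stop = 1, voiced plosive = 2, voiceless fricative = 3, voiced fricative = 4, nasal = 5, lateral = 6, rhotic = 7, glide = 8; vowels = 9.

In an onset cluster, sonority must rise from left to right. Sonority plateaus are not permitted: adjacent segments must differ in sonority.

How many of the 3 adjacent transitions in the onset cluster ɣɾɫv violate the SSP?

/ɣ/ is a voiced fricative (sonority 4).
/ɾ/ is a rhotic (sonority 7).
/ɫ/ is a lateral (sonority 6).
/v/ is a voiced fricative (sonority 4).
/ɣ/→/ɾ/: 4→7 (rises) — ok.
/ɾ/→/ɫ/: 7→6 (does not rise) — violation.
/ɫ/→/v/: 6→4 (does not rise) — violation.

2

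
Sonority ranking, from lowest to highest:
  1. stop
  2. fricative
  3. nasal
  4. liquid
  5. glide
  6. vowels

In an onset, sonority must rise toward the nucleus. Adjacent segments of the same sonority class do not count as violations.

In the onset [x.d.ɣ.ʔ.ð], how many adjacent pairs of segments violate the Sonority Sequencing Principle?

/x/ is a fricative (sonority 2).
/d/ is a stop (sonority 1).
/ɣ/ is a fricative (sonority 2).
/ʔ/ is a stop (sonority 1).
/ð/ is a fricative (sonority 2).
/x/→/d/: 2→1 (does not rise) — violation.
/d/→/ɣ/: 1→2 (rises) — ok.
/ɣ/→/ʔ/: 2→1 (does not rise) — violation.
/ʔ/→/ð/: 1→2 (rises) — ok.

2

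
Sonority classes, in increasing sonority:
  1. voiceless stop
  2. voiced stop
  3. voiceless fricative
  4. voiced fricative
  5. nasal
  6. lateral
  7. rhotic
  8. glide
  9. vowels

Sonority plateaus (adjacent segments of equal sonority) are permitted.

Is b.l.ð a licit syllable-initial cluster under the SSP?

/b/ is a voiced stop (sonority 2).
/l/ is a lateral (sonority 6).
/ð/ is a voiced fricative (sonority 4).
The profile is 2-6-4. Between /l/ (6) and /ð/ (4) sonority does not rise, so the cluster violates the SSP.

no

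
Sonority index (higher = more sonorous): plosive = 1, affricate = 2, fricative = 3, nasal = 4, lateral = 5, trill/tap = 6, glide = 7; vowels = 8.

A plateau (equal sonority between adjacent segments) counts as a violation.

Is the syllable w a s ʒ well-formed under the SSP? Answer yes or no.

no

Onset: /w/ is a glide (sonority 7); then the nucleus /a/ (sonority 8).
Onset profile 7-8 — rises to the nucleus.
Coda: /s/ is a fricative (sonority 3), /ʒ/ is a fricative (sonority 3).
Coda profile 8-3-3 — does not strictly fall throughout.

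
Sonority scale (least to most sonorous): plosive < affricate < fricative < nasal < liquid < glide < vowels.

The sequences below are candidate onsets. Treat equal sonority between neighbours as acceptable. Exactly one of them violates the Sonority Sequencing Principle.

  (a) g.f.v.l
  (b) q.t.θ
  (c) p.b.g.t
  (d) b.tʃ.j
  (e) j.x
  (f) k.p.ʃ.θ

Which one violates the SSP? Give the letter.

e

(a) 1-3-3-5 → obeys
(b) 1-1-3 → obeys
(c) 1-1-1-1 → obeys
(d) 1-2-6 → obeys
(e) 6-3 → violates
(f) 1-1-3-3 → obeys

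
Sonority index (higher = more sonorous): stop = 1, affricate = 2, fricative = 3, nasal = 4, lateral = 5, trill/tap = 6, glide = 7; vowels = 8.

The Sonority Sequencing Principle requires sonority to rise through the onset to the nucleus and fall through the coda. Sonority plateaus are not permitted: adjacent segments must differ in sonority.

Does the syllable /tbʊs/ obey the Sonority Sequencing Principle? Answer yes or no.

no

Onset: /t/ is a stop (sonority 1), /b/ is a stop (sonority 1); then the nucleus /ʊ/ (sonority 8).
Onset profile 1-1-8 — does not strictly rise throughout.
Coda: /s/ is a fricative (sonority 3).
Coda profile 8-3 — falls from the nucleus.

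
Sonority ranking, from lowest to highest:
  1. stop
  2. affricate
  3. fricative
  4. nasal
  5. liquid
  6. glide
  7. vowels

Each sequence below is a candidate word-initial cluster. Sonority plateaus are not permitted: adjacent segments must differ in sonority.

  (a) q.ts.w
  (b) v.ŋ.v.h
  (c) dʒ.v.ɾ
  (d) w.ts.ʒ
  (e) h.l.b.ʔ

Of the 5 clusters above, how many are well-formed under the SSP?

2

(a) 1-2-6 → obeys
(b) 3-4-3-3 → violates
(c) 2-3-5 → obeys
(d) 6-2-3 → violates
(e) 3-5-1-1 → violates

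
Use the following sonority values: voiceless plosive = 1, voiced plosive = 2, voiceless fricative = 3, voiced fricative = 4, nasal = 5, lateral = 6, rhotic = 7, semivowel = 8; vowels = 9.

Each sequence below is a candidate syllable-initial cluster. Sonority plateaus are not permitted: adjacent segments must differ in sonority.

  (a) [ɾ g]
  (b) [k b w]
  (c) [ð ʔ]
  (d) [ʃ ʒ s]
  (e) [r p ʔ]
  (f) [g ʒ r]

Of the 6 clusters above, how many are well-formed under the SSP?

(a) 7-2 → violates
(b) 1-2-8 → obeys
(c) 4-1 → violates
(d) 3-4-3 → violates
(e) 7-1-1 → violates
(f) 2-4-7 → obeys

2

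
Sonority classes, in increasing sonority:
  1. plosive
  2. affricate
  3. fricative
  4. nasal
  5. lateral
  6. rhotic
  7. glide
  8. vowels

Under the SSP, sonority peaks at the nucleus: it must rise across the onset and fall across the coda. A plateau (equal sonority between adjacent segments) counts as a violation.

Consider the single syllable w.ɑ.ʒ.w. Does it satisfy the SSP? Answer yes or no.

no

Onset: /w/ is a glide (sonority 7); then the nucleus /ɑ/ (sonority 8).
Onset profile 7-8 — rises to the nucleus.
Coda: /ʒ/ is a fricative (sonority 3), /w/ is a glide (sonority 7).
Coda profile 8-3-7 — does not strictly fall throughout.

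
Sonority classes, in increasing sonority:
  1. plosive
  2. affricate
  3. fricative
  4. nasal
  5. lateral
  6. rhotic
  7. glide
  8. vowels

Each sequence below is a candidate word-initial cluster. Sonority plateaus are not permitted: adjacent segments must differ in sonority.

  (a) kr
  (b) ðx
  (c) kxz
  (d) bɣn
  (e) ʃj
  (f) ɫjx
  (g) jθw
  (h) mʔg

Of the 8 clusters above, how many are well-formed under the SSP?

3

(a) kr: profile 1-6 — obeys.
(b) ðx: profile 3-3 — violates.
(c) kxz: profile 1-3-3 — violates.
(d) bɣn: profile 1-3-4 — obeys.
(e) ʃj: profile 3-7 — obeys.
(f) ɫjx: profile 5-7-3 — violates.
(g) jθw: profile 7-3-7 — violates.
(h) mʔg: profile 4-1-1 — violates.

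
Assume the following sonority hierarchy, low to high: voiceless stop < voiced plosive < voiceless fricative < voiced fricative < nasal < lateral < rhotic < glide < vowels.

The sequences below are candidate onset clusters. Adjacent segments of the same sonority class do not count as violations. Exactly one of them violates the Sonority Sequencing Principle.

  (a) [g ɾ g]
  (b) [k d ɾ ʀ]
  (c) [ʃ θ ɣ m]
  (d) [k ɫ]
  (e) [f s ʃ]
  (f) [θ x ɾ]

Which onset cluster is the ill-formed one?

a

(a) [g ɾ g]: profile 2-7-2 — violates.
(b) [k d ɾ ʀ]: profile 1-2-7-7 — obeys.
(c) [ʃ θ ɣ m]: profile 3-3-4-5 — obeys.
(d) [k ɫ]: profile 1-6 — obeys.
(e) [f s ʃ]: profile 3-3-3 — obeys.
(f) [θ x ɾ]: profile 3-3-7 — obeys.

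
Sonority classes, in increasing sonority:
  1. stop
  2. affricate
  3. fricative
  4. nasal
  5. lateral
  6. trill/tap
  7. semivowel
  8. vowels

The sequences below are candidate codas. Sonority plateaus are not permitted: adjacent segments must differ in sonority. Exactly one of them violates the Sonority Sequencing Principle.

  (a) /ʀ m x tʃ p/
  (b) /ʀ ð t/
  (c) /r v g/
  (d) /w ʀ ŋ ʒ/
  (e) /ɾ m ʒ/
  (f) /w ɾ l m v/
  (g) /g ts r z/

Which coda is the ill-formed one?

g

(a) sonority 6-4-3-2-1: well-formed.
(b) sonority 6-3-1: well-formed.
(c) sonority 6-3-1: well-formed.
(d) sonority 7-6-4-3: well-formed.
(e) sonority 6-4-3: well-formed.
(f) sonority 7-6-5-4-3: well-formed.
(g) sonority 1-2-6-3: ill-formed.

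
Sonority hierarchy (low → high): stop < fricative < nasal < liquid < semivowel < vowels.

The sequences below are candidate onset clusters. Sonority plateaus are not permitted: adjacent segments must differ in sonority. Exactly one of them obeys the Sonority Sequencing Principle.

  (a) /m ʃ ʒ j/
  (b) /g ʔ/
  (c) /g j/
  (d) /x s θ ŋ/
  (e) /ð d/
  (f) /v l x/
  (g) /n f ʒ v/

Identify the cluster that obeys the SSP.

(a) /m ʃ ʒ j/: profile 3-2-2-5 — violates.
(b) /g ʔ/: profile 1-1 — violates.
(c) /g j/: profile 1-5 — obeys.
(d) /x s θ ŋ/: profile 2-2-2-3 — violates.
(e) /ð d/: profile 2-1 — violates.
(f) /v l x/: profile 2-4-2 — violates.
(g) /n f ʒ v/: profile 3-2-2-2 — violates.

c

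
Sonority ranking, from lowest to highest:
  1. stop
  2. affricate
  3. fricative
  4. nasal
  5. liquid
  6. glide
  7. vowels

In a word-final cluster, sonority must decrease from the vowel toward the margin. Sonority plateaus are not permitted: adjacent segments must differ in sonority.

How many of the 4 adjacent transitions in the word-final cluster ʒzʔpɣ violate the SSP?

/ʒ/ — fricative, sonority 3.
/z/ — fricative, sonority 3.
/ʔ/ — stop, sonority 1.
/p/ — stop, sonority 1.
/ɣ/ — fricative, sonority 3.
/ʒ/→/z/: 3→3 (plateau) — violation.
/z/→/ʔ/: 3→1 (falls) — ok.
/ʔ/→/p/: 1→1 (plateau) — violation.
/p/→/ɣ/: 1→3 (does not fall) — violation.

3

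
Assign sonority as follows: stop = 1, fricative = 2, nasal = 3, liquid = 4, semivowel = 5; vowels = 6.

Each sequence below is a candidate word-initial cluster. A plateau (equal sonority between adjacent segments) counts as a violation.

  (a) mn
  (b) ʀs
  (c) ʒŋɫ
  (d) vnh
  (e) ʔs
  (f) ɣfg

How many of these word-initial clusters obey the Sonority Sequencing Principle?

2

(a) sonority 3-3: ill-formed.
(b) sonority 4-2: ill-formed.
(c) sonority 2-3-4: well-formed.
(d) sonority 2-3-2: ill-formed.
(e) sonority 1-2: well-formed.
(f) sonority 2-2-1: ill-formed.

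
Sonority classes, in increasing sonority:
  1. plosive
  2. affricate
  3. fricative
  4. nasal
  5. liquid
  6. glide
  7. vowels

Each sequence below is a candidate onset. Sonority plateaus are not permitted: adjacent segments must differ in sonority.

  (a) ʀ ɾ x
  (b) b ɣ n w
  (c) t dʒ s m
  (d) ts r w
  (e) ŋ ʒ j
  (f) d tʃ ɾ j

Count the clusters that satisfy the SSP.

4

(a) ʀ ɾ x: profile 5-5-3 — violates.
(b) b ɣ n w: profile 1-3-4-6 — obeys.
(c) t dʒ s m: profile 1-2-3-4 — obeys.
(d) ts r w: profile 2-5-6 — obeys.
(e) ŋ ʒ j: profile 4-3-6 — violates.
(f) d tʃ ɾ j: profile 1-2-5-6 — obeys.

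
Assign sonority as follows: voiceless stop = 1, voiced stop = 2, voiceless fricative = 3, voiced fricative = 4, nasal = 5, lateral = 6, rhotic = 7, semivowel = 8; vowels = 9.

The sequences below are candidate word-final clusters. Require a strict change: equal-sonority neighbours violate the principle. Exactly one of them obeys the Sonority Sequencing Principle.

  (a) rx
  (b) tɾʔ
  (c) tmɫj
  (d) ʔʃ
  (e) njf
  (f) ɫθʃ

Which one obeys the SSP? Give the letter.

(a) 7-3 → obeys
(b) 1-7-1 → violates
(c) 1-5-6-8 → violates
(d) 1-3 → violates
(e) 5-8-3 → violates
(f) 6-3-3 → violates

a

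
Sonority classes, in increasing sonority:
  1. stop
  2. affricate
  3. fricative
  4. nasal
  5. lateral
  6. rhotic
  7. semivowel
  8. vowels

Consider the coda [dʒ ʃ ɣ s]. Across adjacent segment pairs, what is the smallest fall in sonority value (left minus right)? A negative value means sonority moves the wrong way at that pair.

-1

/dʒ/ is an affricate (sonority 2).
/ʃ/ is a fricative (sonority 3).
/ɣ/ is a fricative (sonority 3).
/s/ is a fricative (sonority 3).
/dʒ/→/ʃ/: change -1.
/ʃ/→/ɣ/: change +0.
/ɣ/→/s/: change +0.
Minimum = -1.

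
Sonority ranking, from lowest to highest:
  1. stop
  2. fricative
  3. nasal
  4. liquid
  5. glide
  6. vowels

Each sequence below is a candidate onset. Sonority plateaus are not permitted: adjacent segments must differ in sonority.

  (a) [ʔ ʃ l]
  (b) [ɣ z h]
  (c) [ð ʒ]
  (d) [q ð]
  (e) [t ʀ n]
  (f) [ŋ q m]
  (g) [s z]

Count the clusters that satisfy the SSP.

(a) sonority 1-2-4: well-formed.
(b) sonority 2-2-2: ill-formed.
(c) sonority 2-2: ill-formed.
(d) sonority 1-2: well-formed.
(e) sonority 1-4-3: ill-formed.
(f) sonority 3-1-3: ill-formed.
(g) sonority 2-2: ill-formed.

2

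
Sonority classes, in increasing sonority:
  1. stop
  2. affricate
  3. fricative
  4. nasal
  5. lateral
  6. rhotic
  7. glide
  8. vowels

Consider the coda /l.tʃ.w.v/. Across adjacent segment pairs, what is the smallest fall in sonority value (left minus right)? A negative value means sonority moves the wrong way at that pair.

-5

/l/: lateral = 5.
/tʃ/: affricate = 2.
/w/: glide = 7.
/v/: fricative = 3.
/l/→/tʃ/: change +3.
/tʃ/→/w/: change -5.
/w/→/v/: change +4.
Minimum = -5.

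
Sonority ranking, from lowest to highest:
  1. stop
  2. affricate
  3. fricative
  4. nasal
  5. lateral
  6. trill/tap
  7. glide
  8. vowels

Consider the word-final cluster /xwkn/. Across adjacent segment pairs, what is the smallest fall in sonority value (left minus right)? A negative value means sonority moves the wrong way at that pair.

/x/ is a fricative (sonority 3).
/w/ is a glide (sonority 7).
/k/ is a stop (sonority 1).
/n/ is a nasal (sonority 4).
/x/→/w/: change -4.
/w/→/k/: change +6.
/k/→/n/: change -3.
Minimum = -4.

-4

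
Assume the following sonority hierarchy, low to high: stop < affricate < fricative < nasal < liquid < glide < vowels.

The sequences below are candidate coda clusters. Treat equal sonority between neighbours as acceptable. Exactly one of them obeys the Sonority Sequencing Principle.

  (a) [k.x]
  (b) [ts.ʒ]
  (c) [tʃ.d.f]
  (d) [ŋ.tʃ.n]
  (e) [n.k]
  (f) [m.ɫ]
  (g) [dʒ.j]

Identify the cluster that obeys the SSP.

(a) [k.x]: profile 1-3 — violates.
(b) [ts.ʒ]: profile 2-3 — violates.
(c) [tʃ.d.f]: profile 2-1-3 — violates.
(d) [ŋ.tʃ.n]: profile 4-2-4 — violates.
(e) [n.k]: profile 4-1 — obeys.
(f) [m.ɫ]: profile 4-5 — violates.
(g) [dʒ.j]: profile 2-6 — violates.

e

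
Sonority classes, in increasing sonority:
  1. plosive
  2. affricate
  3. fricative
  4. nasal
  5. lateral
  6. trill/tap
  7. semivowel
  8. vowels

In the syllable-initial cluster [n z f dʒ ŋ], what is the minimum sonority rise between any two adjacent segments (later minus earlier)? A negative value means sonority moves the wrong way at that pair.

-1

/n/ is a nasal (sonority 4).
/z/ is a fricative (sonority 3).
/f/ is a fricative (sonority 3).
/dʒ/ is an affricate (sonority 2).
/ŋ/ is a nasal (sonority 4).
/n/→/z/: change -1.
/z/→/f/: change +0.
/f/→/dʒ/: change -1.
/dʒ/→/ŋ/: change +2.
Minimum = -1.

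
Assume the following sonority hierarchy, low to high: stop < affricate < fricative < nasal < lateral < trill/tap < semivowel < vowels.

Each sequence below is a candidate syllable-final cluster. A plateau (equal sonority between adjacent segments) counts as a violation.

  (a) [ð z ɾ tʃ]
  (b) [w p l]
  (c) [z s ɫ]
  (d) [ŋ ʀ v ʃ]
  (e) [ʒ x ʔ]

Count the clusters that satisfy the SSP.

0

(a) 3-3-6-2 → violates
(b) 7-1-5 → violates
(c) 3-3-5 → violates
(d) 4-6-3-3 → violates
(e) 3-3-1 → violates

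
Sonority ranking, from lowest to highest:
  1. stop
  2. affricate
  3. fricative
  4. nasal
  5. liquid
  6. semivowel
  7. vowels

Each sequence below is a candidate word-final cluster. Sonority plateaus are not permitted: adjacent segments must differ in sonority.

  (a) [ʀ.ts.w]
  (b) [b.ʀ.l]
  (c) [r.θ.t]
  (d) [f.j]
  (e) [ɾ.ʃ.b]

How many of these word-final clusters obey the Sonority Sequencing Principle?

2

(a) 5-2-6 → violates
(b) 1-5-5 → violates
(c) 5-3-1 → obeys
(d) 3-6 → violates
(e) 5-3-1 → obeys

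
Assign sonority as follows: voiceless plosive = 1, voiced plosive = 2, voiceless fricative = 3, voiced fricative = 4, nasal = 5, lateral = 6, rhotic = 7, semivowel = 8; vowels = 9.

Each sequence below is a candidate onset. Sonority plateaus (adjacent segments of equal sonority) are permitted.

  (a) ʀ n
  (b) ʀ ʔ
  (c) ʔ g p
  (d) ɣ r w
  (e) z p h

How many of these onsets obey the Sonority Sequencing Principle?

(a) 7-5 → violates
(b) 7-1 → violates
(c) 1-2-1 → violates
(d) 4-7-8 → obeys
(e) 4-1-3 → violates

1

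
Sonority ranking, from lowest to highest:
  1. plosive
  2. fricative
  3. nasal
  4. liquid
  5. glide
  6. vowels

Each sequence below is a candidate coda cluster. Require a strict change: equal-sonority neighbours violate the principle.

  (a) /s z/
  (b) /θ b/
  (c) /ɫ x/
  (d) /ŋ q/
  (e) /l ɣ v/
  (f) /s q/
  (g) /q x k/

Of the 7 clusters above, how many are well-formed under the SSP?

(a) 2-2 → violates
(b) 2-1 → obeys
(c) 4-2 → obeys
(d) 3-1 → obeys
(e) 4-2-2 → violates
(f) 2-1 → obeys
(g) 1-2-1 → violates

4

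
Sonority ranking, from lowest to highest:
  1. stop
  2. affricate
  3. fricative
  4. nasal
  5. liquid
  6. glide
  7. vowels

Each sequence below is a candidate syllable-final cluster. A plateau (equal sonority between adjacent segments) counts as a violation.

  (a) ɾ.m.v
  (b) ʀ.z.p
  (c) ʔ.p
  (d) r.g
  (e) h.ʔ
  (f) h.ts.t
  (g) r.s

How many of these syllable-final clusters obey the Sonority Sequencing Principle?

6

(a) sonority 5-4-3: well-formed.
(b) sonority 5-3-1: well-formed.
(c) sonority 1-1: ill-formed.
(d) sonority 5-1: well-formed.
(e) sonority 3-1: well-formed.
(f) sonority 3-2-1: well-formed.
(g) sonority 5-3: well-formed.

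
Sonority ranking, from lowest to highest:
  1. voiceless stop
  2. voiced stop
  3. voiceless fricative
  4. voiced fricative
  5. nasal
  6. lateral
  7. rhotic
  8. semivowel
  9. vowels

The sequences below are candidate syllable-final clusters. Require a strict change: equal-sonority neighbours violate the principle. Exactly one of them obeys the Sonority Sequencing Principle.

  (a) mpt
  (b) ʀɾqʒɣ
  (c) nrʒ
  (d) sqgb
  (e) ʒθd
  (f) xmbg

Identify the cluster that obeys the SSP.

e

(a) sonority 5-1-1: ill-formed.
(b) sonority 7-7-1-4-4: ill-formed.
(c) sonority 5-7-4: ill-formed.
(d) sonority 3-1-2-2: ill-formed.
(e) sonority 4-3-2: well-formed.
(f) sonority 3-5-2-2: ill-formed.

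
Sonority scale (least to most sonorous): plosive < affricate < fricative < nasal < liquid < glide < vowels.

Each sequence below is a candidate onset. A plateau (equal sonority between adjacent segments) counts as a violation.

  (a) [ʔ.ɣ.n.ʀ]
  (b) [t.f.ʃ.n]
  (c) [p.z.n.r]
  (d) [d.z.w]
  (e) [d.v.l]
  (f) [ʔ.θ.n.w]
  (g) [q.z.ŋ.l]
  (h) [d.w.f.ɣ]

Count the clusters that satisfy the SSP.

6

(a) 1-3-4-5 → obeys
(b) 1-3-3-4 → violates
(c) 1-3-4-5 → obeys
(d) 1-3-6 → obeys
(e) 1-3-5 → obeys
(f) 1-3-4-6 → obeys
(g) 1-3-4-5 → obeys
(h) 1-6-3-3 → violates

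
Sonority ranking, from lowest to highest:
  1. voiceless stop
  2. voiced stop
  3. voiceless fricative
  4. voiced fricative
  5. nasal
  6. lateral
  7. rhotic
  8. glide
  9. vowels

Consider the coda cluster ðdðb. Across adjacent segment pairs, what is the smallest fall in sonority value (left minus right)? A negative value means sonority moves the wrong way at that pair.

/ð/ — voiced fricative, sonority 4.
/d/ — voiced stop, sonority 2.
/ð/ — voiced fricative, sonority 4.
/b/ — voiced stop, sonority 2.
/ð/→/d/: change +2.
/d/→/ð/: change -2.
/ð/→/b/: change +2.
Minimum = -2.

-2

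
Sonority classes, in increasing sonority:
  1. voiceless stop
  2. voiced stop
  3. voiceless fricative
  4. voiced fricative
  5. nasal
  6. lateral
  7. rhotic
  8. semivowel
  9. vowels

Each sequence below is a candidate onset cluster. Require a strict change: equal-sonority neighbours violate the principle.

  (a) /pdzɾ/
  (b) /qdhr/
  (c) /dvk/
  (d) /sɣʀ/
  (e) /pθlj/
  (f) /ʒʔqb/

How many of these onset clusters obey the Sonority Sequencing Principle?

4

(a) /pdzɾ/: profile 1-2-4-7 — obeys.
(b) /qdhr/: profile 1-2-3-7 — obeys.
(c) /dvk/: profile 2-4-1 — violates.
(d) /sɣʀ/: profile 3-4-7 — obeys.
(e) /pθlj/: profile 1-3-6-8 — obeys.
(f) /ʒʔqb/: profile 4-1-1-2 — violates.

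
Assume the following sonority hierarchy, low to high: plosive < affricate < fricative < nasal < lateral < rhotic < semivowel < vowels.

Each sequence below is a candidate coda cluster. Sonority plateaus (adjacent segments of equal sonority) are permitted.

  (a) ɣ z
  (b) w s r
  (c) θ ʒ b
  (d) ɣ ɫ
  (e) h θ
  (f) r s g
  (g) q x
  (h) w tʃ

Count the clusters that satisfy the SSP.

5

(a) ɣ z: profile 3-3 — obeys.
(b) w s r: profile 7-3-6 — violates.
(c) θ ʒ b: profile 3-3-1 — obeys.
(d) ɣ ɫ: profile 3-5 — violates.
(e) h θ: profile 3-3 — obeys.
(f) r s g: profile 6-3-1 — obeys.
(g) q x: profile 1-3 — violates.
(h) w tʃ: profile 7-2 — obeys.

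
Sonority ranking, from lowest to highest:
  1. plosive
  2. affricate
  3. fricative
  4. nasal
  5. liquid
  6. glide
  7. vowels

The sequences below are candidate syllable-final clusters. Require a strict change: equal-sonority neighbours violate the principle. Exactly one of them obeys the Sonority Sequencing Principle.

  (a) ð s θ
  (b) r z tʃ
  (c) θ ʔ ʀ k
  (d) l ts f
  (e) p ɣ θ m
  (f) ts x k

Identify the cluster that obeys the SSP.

b

(a) 3-3-3 → violates
(b) 5-3-2 → obeys
(c) 3-1-5-1 → violates
(d) 5-2-3 → violates
(e) 1-3-3-4 → violates
(f) 2-3-1 → violates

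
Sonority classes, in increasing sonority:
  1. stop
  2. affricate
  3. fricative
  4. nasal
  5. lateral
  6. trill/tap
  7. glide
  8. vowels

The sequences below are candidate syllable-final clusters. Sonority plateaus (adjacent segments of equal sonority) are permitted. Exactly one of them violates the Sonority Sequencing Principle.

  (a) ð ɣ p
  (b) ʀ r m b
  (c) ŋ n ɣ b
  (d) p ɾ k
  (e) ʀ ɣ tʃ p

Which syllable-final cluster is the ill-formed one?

(a) sonority 3-3-1: well-formed.
(b) sonority 6-6-4-1: well-formed.
(c) sonority 4-4-3-1: well-formed.
(d) sonority 1-6-1: ill-formed.
(e) sonority 6-3-2-1: well-formed.

d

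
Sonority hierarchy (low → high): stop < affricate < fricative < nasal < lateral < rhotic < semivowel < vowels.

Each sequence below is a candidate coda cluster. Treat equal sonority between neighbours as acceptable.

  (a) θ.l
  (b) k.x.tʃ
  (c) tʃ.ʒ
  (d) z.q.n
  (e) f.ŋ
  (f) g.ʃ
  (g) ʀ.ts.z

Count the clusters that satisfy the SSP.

0

(a) sonority 3-5: ill-formed.
(b) sonority 1-3-2: ill-formed.
(c) sonority 2-3: ill-formed.
(d) sonority 3-1-4: ill-formed.
(e) sonority 3-4: ill-formed.
(f) sonority 1-3: ill-formed.
(g) sonority 6-2-3: ill-formed.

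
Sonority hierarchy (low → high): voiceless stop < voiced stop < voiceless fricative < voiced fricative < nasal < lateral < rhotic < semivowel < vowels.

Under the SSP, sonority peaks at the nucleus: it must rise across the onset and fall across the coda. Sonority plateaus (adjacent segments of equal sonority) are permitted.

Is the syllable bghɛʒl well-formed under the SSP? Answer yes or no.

Onset: /b/ is a voiced stop (sonority 2), /g/ is a voiced stop (sonority 2), /h/ is a voiceless fricative (sonority 3); then the nucleus /ɛ/ (sonority 9).
Onset profile 2-2-3-9 — rises to the nucleus.
Coda: /ʒ/ is a voiced fricative (sonority 4), /l/ is a lateral (sonority 6).
Coda profile 9-4-6 — does not fall throughout.

no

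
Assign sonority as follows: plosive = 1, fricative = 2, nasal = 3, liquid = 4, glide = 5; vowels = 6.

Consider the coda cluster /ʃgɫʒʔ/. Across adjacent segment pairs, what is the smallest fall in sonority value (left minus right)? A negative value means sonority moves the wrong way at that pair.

/ʃ/ — fricative, sonority 2.
/g/ — plosive, sonority 1.
/ɫ/ — liquid, sonority 4.
/ʒ/ — fricative, sonority 2.
/ʔ/ — plosive, sonority 1.
/ʃ/→/g/: change +1.
/g/→/ɫ/: change -3.
/ɫ/→/ʒ/: change +2.
/ʒ/→/ʔ/: change +1.
Minimum = -3.

-3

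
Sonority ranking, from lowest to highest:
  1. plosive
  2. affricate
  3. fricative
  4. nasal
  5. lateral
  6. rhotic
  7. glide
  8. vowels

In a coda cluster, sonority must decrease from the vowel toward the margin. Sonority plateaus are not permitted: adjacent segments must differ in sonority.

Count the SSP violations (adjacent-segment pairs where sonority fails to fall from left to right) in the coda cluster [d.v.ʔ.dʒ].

/d/ is a plosive (sonority 1).
/v/ is a fricative (sonority 3).
/ʔ/ is a plosive (sonority 1).
/dʒ/ is an affricate (sonority 2).
/d/→/v/: 1→3 (does not fall) — violation.
/v/→/ʔ/: 3→1 (falls) — ok.
/ʔ/→/dʒ/: 1→2 (does not fall) — violation.

2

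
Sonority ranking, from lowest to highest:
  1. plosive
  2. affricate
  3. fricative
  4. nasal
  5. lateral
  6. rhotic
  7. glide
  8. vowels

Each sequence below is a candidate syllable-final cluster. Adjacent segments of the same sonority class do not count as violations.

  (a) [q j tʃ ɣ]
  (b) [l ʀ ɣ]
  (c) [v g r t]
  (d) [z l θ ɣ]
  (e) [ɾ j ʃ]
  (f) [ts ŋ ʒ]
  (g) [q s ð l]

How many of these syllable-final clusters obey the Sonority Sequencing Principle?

0

(a) sonority 1-7-2-3: ill-formed.
(b) sonority 5-6-3: ill-formed.
(c) sonority 3-1-6-1: ill-formed.
(d) sonority 3-5-3-3: ill-formed.
(e) sonority 6-7-3: ill-formed.
(f) sonority 2-4-3: ill-formed.
(g) sonority 1-3-3-5: ill-formed.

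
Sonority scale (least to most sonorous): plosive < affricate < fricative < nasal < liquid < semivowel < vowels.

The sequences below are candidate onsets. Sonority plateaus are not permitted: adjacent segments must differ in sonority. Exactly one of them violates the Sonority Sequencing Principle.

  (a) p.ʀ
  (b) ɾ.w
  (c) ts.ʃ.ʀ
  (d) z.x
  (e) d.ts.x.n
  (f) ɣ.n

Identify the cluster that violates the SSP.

d

(a) p.ʀ: profile 1-5 — obeys.
(b) ɾ.w: profile 5-6 — obeys.
(c) ts.ʃ.ʀ: profile 2-3-5 — obeys.
(d) z.x: profile 3-3 — violates.
(e) d.ts.x.n: profile 1-2-3-4 — obeys.
(f) ɣ.n: profile 3-4 — obeys.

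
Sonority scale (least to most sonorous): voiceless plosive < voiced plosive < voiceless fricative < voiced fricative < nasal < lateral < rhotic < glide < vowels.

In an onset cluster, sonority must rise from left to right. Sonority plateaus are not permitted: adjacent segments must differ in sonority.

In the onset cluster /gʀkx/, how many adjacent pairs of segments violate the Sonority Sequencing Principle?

/g/ — voiced plosive, sonority 2.
/ʀ/ — rhotic, sonority 7.
/k/ — voiceless plosive, sonority 1.
/x/ — voiceless fricative, sonority 3.
/g/→/ʀ/: 2→7 (rises) — ok.
/ʀ/→/k/: 7→1 (does not rise) — violation.
/k/→/x/: 1→3 (rises) — ok.

1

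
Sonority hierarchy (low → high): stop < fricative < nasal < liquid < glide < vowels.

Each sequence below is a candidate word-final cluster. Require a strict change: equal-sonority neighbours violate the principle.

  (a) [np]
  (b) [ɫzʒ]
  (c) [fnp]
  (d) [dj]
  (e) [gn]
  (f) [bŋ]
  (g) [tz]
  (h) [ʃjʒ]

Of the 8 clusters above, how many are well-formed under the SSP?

(a) 3-1 → obeys
(b) 4-2-2 → violates
(c) 2-3-1 → violates
(d) 1-5 → violates
(e) 1-3 → violates
(f) 1-3 → violates
(g) 1-2 → violates
(h) 2-5-2 → violates

1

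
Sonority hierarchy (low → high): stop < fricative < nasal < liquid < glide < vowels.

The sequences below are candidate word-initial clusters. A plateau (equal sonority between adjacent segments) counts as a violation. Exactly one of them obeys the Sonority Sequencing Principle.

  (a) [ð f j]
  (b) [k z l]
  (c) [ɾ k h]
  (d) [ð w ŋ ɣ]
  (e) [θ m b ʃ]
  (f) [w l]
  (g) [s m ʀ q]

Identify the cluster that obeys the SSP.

(a) sonority 2-2-5: ill-formed.
(b) sonority 1-2-4: well-formed.
(c) sonority 4-1-2: ill-formed.
(d) sonority 2-5-3-2: ill-formed.
(e) sonority 2-3-1-2: ill-formed.
(f) sonority 5-4: ill-formed.
(g) sonority 2-3-4-1: ill-formed.

b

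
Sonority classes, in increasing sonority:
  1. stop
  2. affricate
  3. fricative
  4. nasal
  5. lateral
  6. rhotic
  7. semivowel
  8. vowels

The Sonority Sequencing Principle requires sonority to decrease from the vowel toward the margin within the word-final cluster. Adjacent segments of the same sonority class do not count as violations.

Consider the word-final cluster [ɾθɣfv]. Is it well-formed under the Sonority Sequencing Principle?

/ɾ/: rhotic = 6.
/θ/: fricative = 3.
/ɣ/: fricative = 3.
/f/: fricative = 3.
/v/: fricative = 3.
The profile 6-3-3-3-3 is non-increasing (plateaus allowed), so the word-final cluster satisfies the SSP.

yes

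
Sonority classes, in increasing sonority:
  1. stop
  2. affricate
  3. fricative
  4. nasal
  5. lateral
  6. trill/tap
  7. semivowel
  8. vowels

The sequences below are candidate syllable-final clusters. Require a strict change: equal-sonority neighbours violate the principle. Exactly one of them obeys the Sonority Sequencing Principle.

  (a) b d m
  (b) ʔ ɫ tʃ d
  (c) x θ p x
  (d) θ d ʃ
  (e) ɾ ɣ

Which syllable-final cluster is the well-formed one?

(a) 1-1-4 → violates
(b) 1-5-2-1 → violates
(c) 3-3-1-3 → violates
(d) 3-1-3 → violates
(e) 6-3 → obeys

e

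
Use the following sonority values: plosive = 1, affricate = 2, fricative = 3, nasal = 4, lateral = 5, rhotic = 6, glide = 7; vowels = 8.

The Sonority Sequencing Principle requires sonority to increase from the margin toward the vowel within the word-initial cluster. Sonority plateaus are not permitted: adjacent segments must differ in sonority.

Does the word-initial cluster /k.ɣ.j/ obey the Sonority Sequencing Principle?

yes

/k/ — plosive, sonority 1.
/ɣ/ — fricative, sonority 3.
/j/ — glide, sonority 7.
The profile 1-3-7 strictly rises, so the word-initial cluster satisfies the SSP.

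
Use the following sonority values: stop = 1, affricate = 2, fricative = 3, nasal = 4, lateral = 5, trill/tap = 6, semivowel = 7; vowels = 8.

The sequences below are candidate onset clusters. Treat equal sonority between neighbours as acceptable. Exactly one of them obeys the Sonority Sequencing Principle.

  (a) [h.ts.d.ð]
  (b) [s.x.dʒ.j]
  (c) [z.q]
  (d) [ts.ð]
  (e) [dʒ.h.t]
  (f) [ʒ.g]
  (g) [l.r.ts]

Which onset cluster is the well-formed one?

d

(a) [h.ts.d.ð]: profile 3-2-1-3 — violates.
(b) [s.x.dʒ.j]: profile 3-3-2-7 — violates.
(c) [z.q]: profile 3-1 — violates.
(d) [ts.ð]: profile 2-3 — obeys.
(e) [dʒ.h.t]: profile 2-3-1 — violates.
(f) [ʒ.g]: profile 3-1 — violates.
(g) [l.r.ts]: profile 5-6-2 — violates.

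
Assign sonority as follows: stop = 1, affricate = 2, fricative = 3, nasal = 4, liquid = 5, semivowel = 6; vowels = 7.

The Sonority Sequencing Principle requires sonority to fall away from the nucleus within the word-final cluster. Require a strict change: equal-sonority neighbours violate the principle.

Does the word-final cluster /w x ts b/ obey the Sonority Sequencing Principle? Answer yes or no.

yes

/w/ is a semivowel (sonority 6).
/x/ is a fricative (sonority 3).
/ts/ is an affricate (sonority 2).
/b/ is a stop (sonority 1).
The profile 6-3-2-1 strictly falls, so the word-final cluster satisfies the SSP.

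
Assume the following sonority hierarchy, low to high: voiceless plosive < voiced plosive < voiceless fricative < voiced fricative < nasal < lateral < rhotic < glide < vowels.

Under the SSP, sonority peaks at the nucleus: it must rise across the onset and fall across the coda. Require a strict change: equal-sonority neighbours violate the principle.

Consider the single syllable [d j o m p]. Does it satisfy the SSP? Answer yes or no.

yes

Onset: /d/ is a voiced plosive (sonority 2), /j/ is a glide (sonority 8); then the nucleus /o/ (sonority 9).
Onset profile 2-8-9 — rises to the nucleus.
Coda: /m/ is a nasal (sonority 5), /p/ is a voiceless plosive (sonority 1).
Coda profile 9-5-1 — falls from the nucleus.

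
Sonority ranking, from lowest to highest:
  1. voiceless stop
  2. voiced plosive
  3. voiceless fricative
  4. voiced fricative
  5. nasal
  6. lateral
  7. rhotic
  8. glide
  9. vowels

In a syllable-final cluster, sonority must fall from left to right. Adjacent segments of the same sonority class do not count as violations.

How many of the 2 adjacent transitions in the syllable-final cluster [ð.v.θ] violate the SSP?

/ð/ is a voiced fricative (sonority 4).
/v/ is a voiced fricative (sonority 4).
/θ/ is a voiceless fricative (sonority 3).
/ð/→/v/: 4→4 (plateau, allowed) — ok.
/v/→/θ/: 4→3 (falls) — ok.

0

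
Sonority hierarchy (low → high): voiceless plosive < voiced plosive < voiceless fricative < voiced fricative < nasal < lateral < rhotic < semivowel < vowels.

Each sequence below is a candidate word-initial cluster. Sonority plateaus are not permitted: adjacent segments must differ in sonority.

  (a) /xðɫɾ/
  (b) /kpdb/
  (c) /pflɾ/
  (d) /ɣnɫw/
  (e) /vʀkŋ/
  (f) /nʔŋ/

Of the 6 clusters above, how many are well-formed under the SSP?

(a) 3-4-6-7 → obeys
(b) 1-1-2-2 → violates
(c) 1-3-6-7 → obeys
(d) 4-5-6-8 → obeys
(e) 4-7-1-5 → violates
(f) 5-1-5 → violates

3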